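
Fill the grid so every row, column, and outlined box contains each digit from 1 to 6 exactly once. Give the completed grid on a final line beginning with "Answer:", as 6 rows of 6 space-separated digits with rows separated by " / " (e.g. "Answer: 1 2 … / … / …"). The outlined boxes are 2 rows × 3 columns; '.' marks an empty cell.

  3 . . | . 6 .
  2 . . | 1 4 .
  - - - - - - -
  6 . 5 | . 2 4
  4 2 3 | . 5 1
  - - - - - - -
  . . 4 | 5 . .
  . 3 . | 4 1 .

Step 1. [r5c6∈{2,3,6}] row 5 places 2 nowhere but r5c6. So r5c6=2.
Step 2. [r5c2∈{1,6}] in row 5, 6 fits only at r5c2, so r5c2=6.
Step 3. [r1c2∈{1,4,5}] 4 has one home in row 1: r1c2. So r1c2=4.
Step 4. [r2c6∈{3,5}] row 2 places 3 nowhere but r2c6, so r2c6=3.
Step 5. [r1c4∈{2}] nothing but 2 survives at r1c4 ⇒ r1c4=2.
Step 6. [r1c6∈{5}] nothing but 5 survives at r1c6, so r1c6=5.
Step 7. [r6c6∈{6}] r6c6's peers cover all but 6 ⇒ r6c6=6.
Step 8. [r4c4∈{6}] r4c4 is down to just 6. So r4c4=6.
Step 9. [r2c2∈{5}] r2c2 is down to just 5. So r2c2=5.
Step 10. [r5c1∈{1}] r5c1's peers cover all but 1. So r5c1=1.
Step 11. [r1c3∈{1}] r1c3's peers cover all but 1, so r1c3=1.
Step 12. [r3c4∈{3}] r3c4's peers cover all but 3 ⇒ r3c4=3.
Step 13. [r3c2∈{1}] only 1 remains possible at r3c2. So r3c2=1.
Step 14. [r6c3∈{2}] r6c3's peers cover all but 2. So r6c3=2.
Step 15. [r5c5∈{3}] only 3 remains possible at r5c5. So r5c5=3.
Step 16. [r6c1∈{5}] nothing but 5 survives at r6c1. So r6c1=5.
Step 17. [r2c3∈{6}] r2c3 has the single candidate 6 ⇒ r2c3=6.

Answer: 3 4 1 2 6 5 / 2 5 6 1 4 3 / 6 1 5 3 2 4 / 4 2 3 6 5 1 / 1 6 4 5 3 2 / 5 3 2 4 1 6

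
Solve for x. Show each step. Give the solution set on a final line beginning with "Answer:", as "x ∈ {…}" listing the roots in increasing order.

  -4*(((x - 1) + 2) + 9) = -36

Step 1. [-4*(((x - 1) + 2) + 9) = -36] leading coefficient -4: divide by -4. So div: ((x - 1) + 2) + 9 = 9.
Step 2. [((x - 1) + 2) + 9 = 9] +9 is outermost — subtract 9 both sides. So sub: (x - 1) + 2 = 0.
Step 3. [(x - 1) + 2 = 0] subtract 2: x sits inside (… + 2). So sub: x - 1 = -2.
Step 4. [x - 1 = -2] peel the -1: add 1 from each side, so sub: x = -1.

Answer: x ∈ {-1}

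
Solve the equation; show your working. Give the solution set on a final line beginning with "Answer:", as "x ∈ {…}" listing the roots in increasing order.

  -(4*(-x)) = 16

Step 1. [-(4*(-x)) = 16] leading − — multiply by −1, so neg: 4*(-x) = -16.
Step 2. [4*(-x) = -16] divide by the outer 4. So div: -x = -4.
Step 3. [-x = -4] flip signs both sides. So neg: x = 4.

Answer: x ∈ {4}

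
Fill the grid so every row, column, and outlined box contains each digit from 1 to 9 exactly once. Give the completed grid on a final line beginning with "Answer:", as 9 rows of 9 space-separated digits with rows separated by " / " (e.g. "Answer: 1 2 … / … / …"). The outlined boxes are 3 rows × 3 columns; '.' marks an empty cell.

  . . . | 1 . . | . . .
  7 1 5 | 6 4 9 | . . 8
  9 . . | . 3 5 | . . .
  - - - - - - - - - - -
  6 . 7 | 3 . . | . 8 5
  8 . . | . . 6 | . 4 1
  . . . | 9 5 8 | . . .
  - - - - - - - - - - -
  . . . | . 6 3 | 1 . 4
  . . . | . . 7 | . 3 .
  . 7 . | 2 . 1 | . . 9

Step 1. [r2c8∈{2}] r2c8 is down to just 2 ⇒ r2c8=2.
Step 2. [r9c5∈{8}] r9c5's peers cover all but 8, so r9c5=8.
Step 3. [r8c7∈{2,5,6,8}] 8 has one home in col 7: r8c7, so r8c7=8.
Step 4. [r1c6∈{2}] nothing but 2 survives at r1c6 ⇒ r1c6=2.
Step 5. [r8c9∈{2,6}] in box 9, 2 fits only at r8c9, so r8c9=2.
Step 6. [r5c2∈{2,3,5,9}] in row 5, 5 fits only at r5c2 ⇒ r5c2=5.
Step 7. [r1c5∈{7}] r1c5's peers cover all but 7 ⇒ r1c5=7.
Step 8. [r2c7∈{3}] r2c7 is down to just 3, so r2c7=3.
Step 9. [r1c9∈{6}] r1c9's peers cover all but 6, so r1c9=6.
Step 10. [r5c3∈{2,3,9}] across row 5, 3 lands solely at r5c3 ⇒ r5c3=3.
Step 11. [r4c2∈{2,4,9}] in box 4, 9 fits only at r4c2 ⇒ r4c2=9.
Step 12. [r8c4∈{4,5}] r8c4 is the only open cell in col 4 admitting 4 ⇒ r8c4=4.
Step 13. [r8c2∈{6}] r8c2 has the single candidate 6. So r8c2=6.
Step 14. [r9c3∈{4}] r9c3's peers cover all but 4. So r9c3=4.
Step 15. [r1c3∈{8}] r1c3's peers cover all but 8, so r1c3=8.
Step 16. [r4c7∈{2}] r4c7's peers cover all but 2, so r4c7=2.
Step 17. [r8c1∈{1,5}] in row 8, 5 fits only at r8c1. So r8c1=5.
Step 18. [r6c1∈{1,2,4}] col 1 places 1 nowhere but r6c1, so r6c1=1.
Step 19. [r1c1∈{3,4}] 4 has one home in col 1: r1c1. So r1c1=4.
Step 20. [r3c2∈{2}] r3c2's peers cover all but 2, so r3c2=2.
Step 21. [r3c9∈{7}] r3c9 is down to just 7, so r3c9=7.
Step 22. [r1c8∈{5,9}] across col 8, 9 lands solely at r1c8. So r1c8=9.
Step 23. [r7c3∈{2,9}] in row 7, 9 fits only at r7c3, so r7c3=9.
Step 24. [r7c8∈{5,7}] in row 7, 7 fits only at r7c8 ⇒ r7c8=7.
Step 25. [r6c7∈{6,7}] r6c7 is the only open cell in row 6 admitting 7, so r6c7=7.
Step 26. [r9c8∈{5,6}] in col 8, 5 fits only at r9c8. So r9c8=5.
Step 27. [r7c1∈{2}] r7c1's peers cover all but 2. So r7c1=2.
Step 28. [r6c2∈{4}] nothing but 4 survives at r6c2, so r6c2=4.
Step 29. [r8c5∈{9}] r8c5 is down to just 9 ⇒ r8c5=9.
Step 30. [r5c7∈{9}] r5c7 has the single candidate 9 ⇒ r5c7=9.
Step 31. [r1c2∈{3}] r1c2's peers cover all but 3. So r1c2=3.
Step 32. [r6c3∈{2}] r6c3's peers cover all but 2. So r6c3=2.
Step 33. [r9c1∈{3}] r9c1's peers cover all but 3 ⇒ r9c1=3.
Step 34. [r5c4∈{7}] only 7 remains possible at r5c4 ⇒ r5c4=7.
Step 35. [r7c2∈{8}] only 8 remains possible at r7c2. So r7c2=8.
Step 36. [r3c7∈{4}] r3c7 has the single candidate 4. So r3c7=4.
Step 37. [r6c9∈{3}] nothing but 3 survives at r6c9. So r6c9=3.
Step 38. [r4c5∈{1}] nothing but 1 survives at r4c5. So r4c5=1.
Step 39. [r4c6∈{4}] nothing but 4 survives at r4c6, so r4c6=4.
Step 40. [r8c3∈{1}] r8c3 is down to just 1. So r8c3=1.
Step 41. [r7c4∈{5}] only 5 remains possible at r7c4 ⇒ r7c4=5.
Step 42. [r3c4∈{8}] r3c4 has the single candidate 8 ⇒ r3c4=8.
Step 43. [r9c7∈{6}] r9c7's peers cover all but 6 ⇒ r9c7=6.
Step 44. [r3c3∈{6}] r3c3's peers cover all but 6. So r3c3=6.
Step 45. [r1c7∈{5}] r1c7 is down to just 5. So r1c7=5.
Step 46. [r3c8∈{1}] r3c8 is down to just 1. So r3c8=1.
Step 47. [r5c5∈{2}] r5c5's peers cover all but 2 ⇒ r5c5=2.
Step 48. [r6c8∈{6}] r6c8's peers cover all but 6 ⇒ r6c8=6.

Answer: 4 3 8 1 7 2 5 9 6 / 7 1 5 6 4 9 3 2 8 / 9 2 6 8 3 5 4 1 7 / 6 9 7 3 1 4 2 8 5 / 8 5 3 7 2 6 9 4 1 / 1 4 2 9 5 8 7 6 3 / 2 8 9 5 6 3 1 7 4 / 5 6 1 4 9 7 8 3 2 / 3 7 4 2 8 1 6 5 9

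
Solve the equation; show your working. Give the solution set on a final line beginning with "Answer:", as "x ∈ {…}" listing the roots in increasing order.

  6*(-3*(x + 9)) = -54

Step 1. [6*(-3*(x + 9)) = -54] LHS = 6·(…); ÷6 both sides, so div: -3*(x + 9) = -9.
Step 2. [-3*(x + 9) = -9] LHS = -3·(…); ÷-3 both sides. So div: x + 9 = 3.
Step 3. [x + 9 = 3] +9 is outermost — subtract 9 both sides, so sub: x = -6.

Answer: x ∈ {-6}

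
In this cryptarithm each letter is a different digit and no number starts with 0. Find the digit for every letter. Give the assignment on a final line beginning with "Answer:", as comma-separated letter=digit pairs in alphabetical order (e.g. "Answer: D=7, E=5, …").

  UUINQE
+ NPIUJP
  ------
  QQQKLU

Step 1. [col 1: E + P ≡ U (mod 10)] column 1 (E + P ≡ U (mod 10), carry-in 0) doesn't pin U yet; pick U=4 and continue. So U=4.
Step 2. [col 1: E + P ≡ U (mod 10)] column 1 (E + P ≡ U (mod 10), carry-in 0) doesn't pin P yet; pick P=1 and continue ⇒ P=1.
Step 3. [col 1: E + P ≡ U (mod 10)] column 1: given P=1, U=4, carry-in 0, and digits 1,4 already taken and all letters distinct, E+P≡U (mod 10) forces E=3, so E=3.
Step 4. [col 2: Q + J ≡ L (mod 10)] no forcing yet in column 2 (carry-in 0); J=9 is free and consistent — try it ⇒ J=9.
Step 5. [col 2: Q + J ≡ L (mod 10)] column 2 (Q + J ≡ L (mod 10), carry-in 0) doesn't pin Q yet; pick Q=6 and continue ⇒ Q=6.
Step 6. [col 2: Q + J ≡ L (mod 10)] column 2 reads Q+J+carry(0)=L with Q=6, J=9; with digits 1,3,4,6,9 already taken and all letters distinct, the only value for L is 5 ⇒ L=5.
Step 7. [col 3: N + U ≡ K (mod 10)] several values work for K in column 3 (N + U ≡ K (mod 10), carry-in 1); try K=7 ⇒ K=7.
Step 8. [col 3: N + U ≡ K (mod 10)] from column 3 (U=4, K=7, carry-in 1, digits 1,3,4,5,6,7,9 already taken and all letters distinct): N must equal 2 ⇒ N=2.
Step 9. [col 4: I + I ≡ Q (mod 10)] column 4: given Q=6, carry-in 0, and digits 1,2,3,4,5,6,7,9 already taken and all letters distinct, I+I≡Q (mod 10) forces I=8 ⇒ I=8.

Answer: E=3, I=8, J=9, K=7, L=5, N=2, P=1, Q=6, U=4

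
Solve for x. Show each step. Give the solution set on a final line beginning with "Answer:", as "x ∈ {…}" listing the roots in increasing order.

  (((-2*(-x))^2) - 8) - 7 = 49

Step 1. [(((-2*(-x))^2) - 8) - 7 = 49] peel the -7: add 7 from each side ⇒ sub: ((-2*(-x))^2) - 8 = 56.
Step 2. [((-2*(-x))^2) - 8 = 56] add 8: x sits inside (… - 8). So sub: (-2*(-x))^2 = 64.
Step 3. [(-2*(-x))^2 = 64] √ both sides: 64 ≥ 0 gives two branches, so sqrt: -2*(-x) = 8 or -8.
Step 4. [-2*(-x) = 8 or -8] -2 out front; divide by -2, so div: -x = -4 or 4.
Step 5. [-x = -4 or 4] LHS negated; negate both sides. So neg: x = 4 or -4.

Answer: x ∈ {-4, 4}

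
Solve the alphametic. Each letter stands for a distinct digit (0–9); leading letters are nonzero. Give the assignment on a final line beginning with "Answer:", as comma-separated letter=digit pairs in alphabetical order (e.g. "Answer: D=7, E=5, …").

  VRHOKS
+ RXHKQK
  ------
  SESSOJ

Step 1. [col 1: S + K ≡ J (mod 10)] several values work for K in column 1 (S + K ≡ J (mod 10), carry-in 0); try K=7 ⇒ K=7.
Step 2. [col 1: S + K ≡ J (mod 10)] no forcing yet in column 1 (carry-in 0); J=5 is free and consistent — try it ⇒ J=5.
Step 3. [col 1: S + K ≡ J (mod 10)] column 1 reads S+K+carry(0)=J with K=7, J=5; with digits 5,7 already taken and all letters distinct, the only value for S is 8, so S=8.
Step 4. [col 2: K + Q ≡ O (mod 10)] no forcing yet in column 2 (carry-in 1); Q=2 is free and consistent — try it, so Q=2.
Step 5. [col 2: K + Q ≡ O (mod 10)] column 2 reads K+Q+carry(1)=O with K=7, Q=2; with digits 2,5,7,8 already taken and all letters distinct, the only value for O is 0, so O=0.
Step 6. [col 4: H + H ≡ S (mod 10)] no forcing yet in column 4 (carry-in 0); H=9 is free and consistent — try it. So H=9.
Step 7. [col 5: R + X ≡ E (mod 10)] column 5 (R + X ≡ E (mod 10), carry-in 1) doesn't pin X yet; pick X=6 and continue ⇒ X=6.
Step 8. [col 5: R + X ≡ E (mod 10)] in column 5 we have R+X≡E with carry-in 1; given X=6 and digits 0,2,5,6,7,8,9 already taken and all letters distinct, that pins E to 1. So E=1.
Step 9. [col 5: R + X ≡ E (mod 10)] column 5 reads R+X+carry(1)=E with X=6, E=1; with digits 0,1,2,5,6,7,8,9 already taken and all letters distinct, the only value for R is 4. So R=4.
Step 10. [col 6: V + R ≡ S (mod 10)] column 6 reads V+R+carry(1)=S with R=4, S=8; with digits 0,1,2,4,5,6,7,8,9 already taken and all letters distinct, the only value for V is 3, so V=3.

Answer: E=1, H=9, J=5, K=7, O=0, Q=2, R=4, S=8, V=3, X=6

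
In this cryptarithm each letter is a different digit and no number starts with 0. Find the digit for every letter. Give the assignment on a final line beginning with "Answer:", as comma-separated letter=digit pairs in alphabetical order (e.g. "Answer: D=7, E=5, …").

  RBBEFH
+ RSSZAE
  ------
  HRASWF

Step 1. [col 1: H + E ≡ F (mod 10)] column 1 (H + E ≡ F (mod 10), carry-in 0) doesn't pin E yet; pick E=2 and continue. So E=2.
Step 2. [col 1: H + E ≡ F (mod 10)] several values work for H in column 1 (H + E ≡ F (mod 10), carry-in 0); try H=8 ⇒ H=8.
Step 3. [col 1: H + E ≡ F (mod 10)] in column 1 we have H+E≡F with carry-in 0; given H=8, E=2 and digits 2,8 already taken and all letters distinct, that pins F to 0. So F=0.
Step 4. [col 2: F + A ≡ W (mod 10)] W=6 is one option consistent with column 2 (F + A ≡ W (mod 10), carry-in 1) — take it. So W=6.
Step 5. [col 2: F + A ≡ W (mod 10)] column 2: given F=0, W=6, carry-in 1, and digits 0,2,6,8 already taken and all letters distinct, F+A≡W (mod 10) forces A=5. So A=5.
Step 6. [col 3: E + Z ≡ S (mod 10)] no forcing yet in column 3 (carry-in 0); Z=9 is free and consistent — try it ⇒ Z=9.
Step 7. [col 3: E + Z ≡ S (mod 10)] in column 3 we have E+Z≡S with carry-in 0; given E=2, Z=9 and digits 0,2,5,6,8,9 already taken and all letters distinct, that pins S to 1. So S=1.
Step 8. [col 4: B + S ≡ A (mod 10)] column 4 reads B+S+carry(1)=A with S=1, A=5; with digits 0,1,2,5,6,8,9 already taken and all letters distinct, the only value for B is 3, so B=3.
Step 9. [col 5: B + S ≡ R (mod 10)] column 5: given B=3, S=1, carry-in 0, and digits 0,1,2,3,5,6,8,9 already taken and all letters distinct, B+S≡R (mod 10) forces R=4 ⇒ R=4.

Answer: A=5, B=3, E=2, F=0, H=8, R=4, S=1, W=6, Z=9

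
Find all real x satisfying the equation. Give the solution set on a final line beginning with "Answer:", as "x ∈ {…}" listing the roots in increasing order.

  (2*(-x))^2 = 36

Step 1. [(2*(-x))^2 = 36] LHS squared, RHS 36 ≥ 0: apply √ (±) ⇒ sqrt: 2*(-x) = 6 or -6.
Step 2. [2*(-x) = 6 or -6] 2 out front; divide by 2 ⇒ div: -x = 3 or -3.
Step 3. [-x = 3 or -3] flip signs both sides. So neg: x = -3 or 3.

Answer: x ∈ {-3, 3}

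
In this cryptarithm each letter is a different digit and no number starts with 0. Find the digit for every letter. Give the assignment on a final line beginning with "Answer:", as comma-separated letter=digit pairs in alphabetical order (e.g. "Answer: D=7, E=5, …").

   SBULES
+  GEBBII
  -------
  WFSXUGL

Step 1. [W] adding two 6-digit numbers gives at most 6+1 digits, and here it does — W is that final carry and must be 1. So W=1.
Step 2. [col 1: S + I ≡ L (mod 10)] no forcing yet in column 1 (carry-in 0); L=2 is free and consistent — try it. So L=2.
Step 3. [col 1: S + I ≡ L (mod 10)] I=4 is one option consistent with column 1 (S + I ≡ L (mod 10), carry-in 0) — take it. So I=4.
Step 4. [col 1: S + I ≡ L (mod 10)] column 1 reads S+I+carry(0)=L with I=4, L=2; with digits 1,2,4 already taken and all letters distinct, the only value for S is 8, so S=8.
Step 5. [col 2: E + I ≡ G (mod 10)] no forcing yet in column 2 (carry-in 1); E=0 is free and consistent — try it, so E=0.
Step 6. [col 2: E + I ≡ G (mod 10)] from column 2 (E=0, I=4, carry-in 1, digits 0,1,2,4,8 already taken and all letters distinct): G must equal 5, so G=5.
Step 7. [col 3: L + B ≡ U (mod 10)] column 3 reads L+B+carry(0)=U with L=2; with digits 0,1,2,4,5,8 already taken and all letters distinct, the only value for U is 9 ⇒ U=9.
Step 8. [col 3: L + B ≡ U (mod 10)] in column 3 we have L+B≡U with carry-in 0; given L=2, U=9 and digits 0,1,2,4,5,8,9 already taken and all letters distinct, that pins B to 7. So B=7.
Step 9. [col 4: U + B ≡ X (mod 10)] in column 4 we have U+B≡X with carry-in 0; given U=9, B=7 and digits 0,1,2,4,5,7,8,9 already taken and all letters distinct, that pins X to 6 ⇒ X=6.
Step 10. [col 6: S + G ≡ F (mod 10)] from column 6 (S=8, G=5, carry-in 0, digits 0,1,2,4,5,6,7,8,9 already taken and all letters distinct): F must equal 3, so F=3.

Answer: B=7, E=0, F=3, G=5, I=4, L=2, S=8, U=9, W=1, X=6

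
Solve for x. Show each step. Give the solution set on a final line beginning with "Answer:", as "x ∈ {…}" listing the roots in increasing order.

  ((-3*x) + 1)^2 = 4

Step 1. [((-3*x) + 1)^2 = 4] 4 ≥ 0, LHS is (·)² — take ±√. So sqrt: (-3*x) + 1 = 2 or -2.
Step 2. [(-3*x) + 1 = 2 or -2] peel the +1: subtract 1 from each side, so sub: -3*x = 1 or -3.
Step 3. [-3*x = 1 or -3] divide by the outer -3 ⇒ div: x = -1/3 or 1.

Answer: x ∈ {-1/3, 1}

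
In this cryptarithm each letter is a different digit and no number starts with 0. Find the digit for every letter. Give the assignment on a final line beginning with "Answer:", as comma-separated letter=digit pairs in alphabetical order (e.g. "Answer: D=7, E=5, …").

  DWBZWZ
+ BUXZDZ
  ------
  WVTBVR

Step 1. [col 1: Z + Z ≡ R (mod 10)] column 1 (Z + Z ≡ R (mod 10), carry-in 0) doesn't pin Z yet; pick Z=7 and continue ⇒ Z=7.
Step 2. [col 1: Z + Z ≡ R (mod 10)] from column 1 (Z=7, carry-in 0, digits 7 already taken and all letters distinct): R must equal 4, so R=4.
Step 3. [col 2: W + D ≡ V (mod 10)] column 2 (W + D ≡ V (mod 10), carry-in 1) doesn't pin V yet; pick V=1 and continue, so V=1.
Step 4. [col 2: W + D ≡ V (mod 10)] several values work for W in column 2 (W + D ≡ V (mod 10), carry-in 1); try W=8, so W=8.
Step 5. [col 2: W + D ≡ V (mod 10)] from column 2 (W=8, V=1, carry-in 1, digits 1,4,7,8 already taken and all letters distinct): D must equal 2. So D=2.
Step 6. [col 3: Z + Z ≡ B (mod 10)] in column 3 we have Z+Z≡B with carry-in 1; given Z=7 and digits 1,2,4,7,8 already taken and all letters distinct, that pins B to 5, so B=5.
Step 7. [col 4: B + X ≡ T (mod 10)] no forcing yet in column 4 (carry-in 1); X=0 is free and consistent — try it ⇒ X=0.
Step 8. [col 4: B + X ≡ T (mod 10)] from column 4 (B=5, X=0, carry-in 1, digits 0,1,2,4,5,7,8 already taken and all letters distinct): T must equal 6 ⇒ T=6.
Step 9. [col 5: W + U ≡ V (mod 10)] in column 5 we have W+U≡V with carry-in 0; given W=8, V=1 and digits 0,1,2,4,5,6,7,8 already taken and all letters distinct, that pins U to 3 ⇒ U=3.

Answer: B=5, D=2, R=4, T=6, U=3, V=1, W=8, X=0, Z=7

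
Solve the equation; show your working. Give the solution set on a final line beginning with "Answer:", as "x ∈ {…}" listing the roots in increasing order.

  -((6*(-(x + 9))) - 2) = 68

Step 1. [-((6*(-(x + 9))) - 2) = 68] flip signs both sides, so neg: (6*(-(x + 9))) - 2 = -68.
Step 2. [(6*(-(x + 9))) - 2 = -68] add 2: x sits inside (… - 2). So sub: 6*(-(x + 9)) = -66.
Step 3. [6*(-(x + 9)) = -66] 6 out front; divide by 6. So div: -(x + 9) = -11.
Step 4. [-(x + 9) = -11] leading − — multiply by −1 ⇒ neg: x + 9 = 11.
Step 5. [x + 9 = 11] peel the +9: subtract 9 from each side. So sub: x = 2.

Answer: x ∈ {2}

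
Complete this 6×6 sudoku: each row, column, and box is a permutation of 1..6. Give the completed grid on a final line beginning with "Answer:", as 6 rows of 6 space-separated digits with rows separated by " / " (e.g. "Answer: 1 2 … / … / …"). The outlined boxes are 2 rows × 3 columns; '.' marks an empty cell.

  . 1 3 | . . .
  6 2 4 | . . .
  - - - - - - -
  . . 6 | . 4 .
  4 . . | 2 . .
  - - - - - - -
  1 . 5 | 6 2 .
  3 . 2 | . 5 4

Step 1. [r5c6∈{3}] r5c6's peers cover all but 3 ⇒ r5c6=3.
Step 2. [r1c1∈{5}] r1c1 has the single candidate 5 ⇒ r1c1=5.
Step 3. [r1c5∈{6}] nothing but 6 survives at r1c5 ⇒ r1c5=6.
Step 4. [r6c4∈{1}] r6c4's peers cover all but 1. So r6c4=1.
Step 5. [r3c6∈{1,5}] across row 3, 1 lands solely at r3c6, so r3c6=1.
Step 6. [r4c5∈{3}] r4c5 has the single candidate 3. So r4c5=3.
Step 7. [r3c4∈{5}] only 5 remains possible at r3c4, so r3c4=5.
Step 8. [r1c6∈{2}] r1c6's peers cover all but 2, so r1c6=2.
Step 9. [r2c5∈{1}] r2c5 has the single candidate 1. So r2c5=1.
Step 10. [r4c3∈{1}] r4c3 has the single candidate 1. So r4c3=1.
Step 11. [r6c2∈{6}] only 6 remains possible at r6c2, so r6c2=6.
Step 12. [r4c2∈{5}] nothing but 5 survives at r4c2. So r4c2=5.
Step 13. [r2c4∈{3}] nothing but 3 survives at r2c4, so r2c4=3.
Step 14. [r1c4∈{4}] r1c4 has the single candidate 4, so r1c4=4.
Step 15. [r2c6∈{5}] r2c6 has the single candidate 5 ⇒ r2c6=5.
Step 16. [r3c2∈{3}] r3c2's peers cover all but 3, so r3c2=3.
Step 17. [r3c1∈{2}] nothing but 2 survives at r3c1, so r3c1=2.
Step 18. [r5c2∈{4}] nothing but 4 survives at r5c2. So r5c2=4.
Step 19. [r4c6∈{6}] r4c6 is down to just 6 ⇒ r4c6=6.

Answer: 5 1 3 4 6 2 / 6 2 4 3 1 5 / 2 3 6 5 4 1 / 4 5 1 2 3 6 / 1 4 5 6 2 3 / 3 6 2 1 5 4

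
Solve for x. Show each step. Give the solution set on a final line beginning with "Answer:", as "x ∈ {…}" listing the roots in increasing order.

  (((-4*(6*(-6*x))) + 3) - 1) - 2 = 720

Step 1. [(((-4*(6*(-6*x))) + 3) - 1) - 2 = 720] peel the -2: add 2 from each side, so sub: ((-4*(6*(-6*x))) + 3) - 1 = 722.
Step 2. [((-4*(6*(-6*x))) + 3) - 1 = 722] the outer -1 inverts by adding 1 ⇒ sub: (-4*(6*(-6*x))) + 3 = 723.
Step 3. [(-4*(6*(-6*x))) + 3 = 723] 3 comes off first (subtract 3). So sub: -4*(6*(-6*x)) = 720.
Step 4. [-4*(6*(-6*x)) = 720] leading coefficient -4: divide by -4 ⇒ div: 6*(-6*x) = -180.
Step 5. [6*(-6*x) = -180] leading coefficient 6: divide by 6. So div: -6*x = -30.
Step 6. [-6*x = -30] leading coefficient -6: divide by -6. So div: x = 5.

Answer: x ∈ {5}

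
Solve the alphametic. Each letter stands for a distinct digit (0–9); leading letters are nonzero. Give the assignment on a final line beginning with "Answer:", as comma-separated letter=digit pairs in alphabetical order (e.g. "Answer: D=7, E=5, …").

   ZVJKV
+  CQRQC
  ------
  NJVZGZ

Step 1. [N] N is the leading digit of a 6-digit sum of two 5-digit numbers; the final carry is exactly 1. So N=1.
Step 2. [col 1: V + C ≡ Z (mod 10)] no forcing yet in column 1 (carry-in 0); C=8 is free and consistent — try it ⇒ C=8.
Step 3. [col 1: V + C ≡ Z (mod 10)] column 1 (V + C ≡ Z (mod 10), carry-in 0) doesn't pin V yet; pick V=9 and continue, so V=9.
Step 4. [col 1: V + C ≡ Z (mod 10)] in column 1 we have V+C≡Z with carry-in 0; given V=9, C=8 and digits 1,8,9 already taken and all letters distinct, that pins Z to 7 ⇒ Z=7.
Step 5. [col 2: K + Q ≡ G (mod 10)] no forcing yet in column 2 (carry-in 1); K=3 is free and consistent — try it ⇒ K=3.
Step 6. [col 2: K + Q ≡ G (mod 10)] Q=0 is one option consistent with column 2 (K + Q ≡ G (mod 10), carry-in 1) — take it ⇒ Q=0.
Step 7. [col 2: K + Q ≡ G (mod 10)] column 2: given K=3, Q=0, carry-in 1, and digits 0,1,3,7,8,9 already taken and all letters distinct, K+Q≡G (mod 10) forces G=4. So G=4.
Step 8. [col 3: J + R ≡ Z (mod 10)] several values work for J in column 3 (J + R ≡ Z (mod 10), carry-in 0); try J=5, so J=5.
Step 9. [col 3: J + R ≡ Z (mod 10)] in column 3 we have J+R≡Z with carry-in 0; given J=5, Z=7 and digits 0,1,3,4,5,7,8,9 already taken and all letters distinct, that pins R to 2 ⇒ R=2.

Answer: C=8, G=4, J=5, K=3, N=1, Q=0, R=2, V=9, Z=7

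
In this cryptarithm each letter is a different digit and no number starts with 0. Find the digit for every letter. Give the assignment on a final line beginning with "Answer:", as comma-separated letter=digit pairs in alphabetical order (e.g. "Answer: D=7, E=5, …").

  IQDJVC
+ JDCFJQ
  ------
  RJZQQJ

Step 1. [col 1: C + Q ≡ J (mod 10)] several values work for J in column 1 (C + Q ≡ J (mod 10), carry-in 0); try J=3. So J=3.
Step 2. [col 1: C + Q ≡ J (mod 10)] no forcing yet in column 1 (carry-in 0); Q=4 is free and consistent — try it ⇒ Q=4.
Step 3. [col 1: C + Q ≡ J (mod 10)] in column 1 we have C+Q≡J with carry-in 0; given Q=4, J=3 and digits 3,4 already taken and all letters distinct, that pins C to 9 ⇒ C=9.
Step 4. [col 2: V + J ≡ Q (mod 10)] column 2: given J=3, Q=4, carry-in 1, and digits 3,4,9 already taken and all letters distinct, V+J≡Q (mod 10) forces V=0 ⇒ V=0.
Step 5. [col 3: J + F ≡ Q (mod 10)] from column 3 (J=3, Q=4, carry-in 0, digits 0,3,4,9 already taken and all letters distinct): F must equal 1, so F=1.
Step 6. [col 4: D + C ≡ Z (mod 10)] no forcing yet in column 4 (carry-in 0); D=8 is free and consistent — try it, so D=8.
Step 7. [col 4: D + C ≡ Z (mod 10)] in column 4 we have D+C≡Z with carry-in 0; given D=8, C=9 and digits 0,1,3,4,8,9 already taken and all letters distinct, that pins Z to 7 ⇒ Z=7.
Step 8. [col 6: I + J ≡ R (mod 10)] column 6 reads I+J+carry(1)=R with J=3; with digits 0,1,3,4,7,8,9 already taken and all letters distinct, the only value for R is 6 ⇒ R=6.
Step 9. [col 6: I + J ≡ R (mod 10)] column 6: given J=3, R=6, carry-in 1, and digits 0,1,3,4,6,7,8,9 already taken and all letters distinct, I+J≡R (mod 10) forces I=2 ⇒ I=2.

Answer: C=9, D=8, F=1, I=2, J=3, Q=4, R=6, V=0, Z=7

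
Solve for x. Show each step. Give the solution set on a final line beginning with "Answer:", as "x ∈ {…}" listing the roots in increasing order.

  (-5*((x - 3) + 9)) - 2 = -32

Step 1. [(-5*((x - 3) + 9)) - 2 = -32] -2 is outermost — add 2 both sides ⇒ sub: -5*((x - 3) + 9) = -30.
Step 2. [-5*((x - 3) + 9) = -30] -5 out front; divide by -5. So div: (x - 3) + 9 = 6.
Step 3. [(x - 3) + 9 = 6] the outer +9 inverts by subtracting 9 ⇒ sub: x - 3 = -3.
Step 4. [x - 3 = -3] peel the -3: add 3 from each side ⇒ sub: x = 0.

Answer: x ∈ {0}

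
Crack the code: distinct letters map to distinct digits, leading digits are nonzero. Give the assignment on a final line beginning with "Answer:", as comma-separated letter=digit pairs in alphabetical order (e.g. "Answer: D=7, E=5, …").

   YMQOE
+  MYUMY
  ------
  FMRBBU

Step 1. [col 1: E + Y ≡ U (mod 10)] no forcing yet in column 1 (carry-in 0); U=3 is free and consistent — try it, so U=3.
Step 2. [col 1: E + Y ≡ U (mod 10)] no forcing yet in column 1 (carry-in 0); Y=9 is free and consistent — try it ⇒ Y=9.
Step 3. [F] the sum has 6 digits but both addends have 5; that extra leading digit F is the final carry, namely 1. So F=1.
Step 4. [col 1: E + Y ≡ U (mod 10)] in column 1 we have E+Y≡U with carry-in 0; given Y=9, U=3 and digits 1,3,9 already taken and all letters distinct, that pins E to 4. So E=4.
Step 5. [col 2: O + M ≡ B (mod 10)] column 2 (O + M ≡ B (mod 10), carry-in 1) doesn't pin B yet; pick B=8 and continue, so B=8.
Step 6. [col 2: O + M ≡ B (mod 10)] several values work for O in column 2 (O + M ≡ B (mod 10), carry-in 1); try O=0, so O=0.
Step 7. [col 2: O + M ≡ B (mod 10)] in column 2 we have O+M≡B with carry-in 1; given O=0, B=8 and digits 0,1,3,4,8,9 already taken and all letters distinct, that pins M to 7, so M=7.
Step 8. [col 3: Q + U ≡ B (mod 10)] in column 3 we have Q+U≡B with carry-in 0; given U=3, B=8 and digits 0,1,3,4,7,8,9 already taken and all letters distinct, that pins Q to 5. So Q=5.
Step 9. [col 4: M + Y ≡ R (mod 10)] column 4 reads M+Y+carry(0)=R with M=7, Y=9; with digits 0,1,3,4,5,7,8,9 already taken and all letters distinct, the only value for R is 6, so R=6.

Answer: B=8, E=4, F=1, M=7, O=0, Q=5, R=6, U=3, Y=9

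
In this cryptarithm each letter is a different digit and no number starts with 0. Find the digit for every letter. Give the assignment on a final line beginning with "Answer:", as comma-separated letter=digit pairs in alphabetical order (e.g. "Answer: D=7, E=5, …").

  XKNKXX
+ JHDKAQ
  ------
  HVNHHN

Step 1. [col 1: X + Q ≡ N (mod 10)] column 1 (X + Q ≡ N (mod 10), carry-in 0) doesn't pin X yet; pick X=4 and continue. So X=4.
Step 2. [col 1: X + Q ≡ N (mod 10)] several values work for N in column 1 (X + Q ≡ N (mod 10), carry-in 0); try N=7, so N=7.
Step 3. [col 1: X + Q ≡ N (mod 10)] column 1: given X=4, N=7, carry-in 0, and digits 4,7 already taken and all letters distinct, X+Q≡N (mod 10) forces Q=3, so Q=3.
Step 4. [col 2: X + A ≡ H (mod 10)] no forcing yet in column 2 (carry-in 0); H=6 is free and consistent — try it ⇒ H=6.
Step 5. [col 2: X + A ≡ H (mod 10)] column 2 reads X+A+carry(0)=H with X=4, H=6; with digits 3,4,6,7 already taken and all letters distinct, the only value for A is 2. So A=2.
Step 6. [col 3: K + K ≡ H (mod 10)] from column 3 (H=6, carry-in 0, digits 2,3,4,6,7 already taken and all letters distinct): K must equal 8, so K=8.
Step 7. [col 4: N + D ≡ N (mod 10)] column 4: given N=7, carry-in 1, and digits 2,3,4,6,7,8 already taken and all letters distinct, N+D≡N (mod 10) forces D=9, so D=9.
Step 8. [col 5: K + H ≡ V (mod 10)] from column 5 (K=8, H=6, carry-in 1, digits 2,3,4,6,7,8,9 already taken and all letters distinct): V must equal 5 ⇒ V=5.
Step 9. [col 6: X + J ≡ H (mod 10)] column 6: given X=4, H=6, carry-in 1, and digits 2,3,4,5,6,7,8,9 already taken and all letters distinct, X+J≡H (mod 10) forces J=1, so J=1.

Answer: A=2, D=9, H=6, J=1, K=8, N=7, Q=3, V=5, X=4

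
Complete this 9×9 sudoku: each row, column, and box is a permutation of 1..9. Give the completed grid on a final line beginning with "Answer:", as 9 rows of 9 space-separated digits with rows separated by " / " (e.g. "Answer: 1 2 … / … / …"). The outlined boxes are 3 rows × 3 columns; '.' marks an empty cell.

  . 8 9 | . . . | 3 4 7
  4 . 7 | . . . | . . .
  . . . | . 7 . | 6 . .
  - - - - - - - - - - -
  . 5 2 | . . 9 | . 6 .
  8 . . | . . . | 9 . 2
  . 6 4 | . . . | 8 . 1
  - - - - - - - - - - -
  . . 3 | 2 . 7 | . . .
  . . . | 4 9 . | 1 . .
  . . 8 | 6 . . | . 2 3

Step 1. [r1c1∈{1,2,5,6}] 6 has one home in box 1: r1c1 ⇒ r1c1=6.
Step 2. [r5c3∈{1}] only 1 remains possible at r5c3, so r5c3=1.
Step 3. [r8c6∈{3,5,8}] r8c6 is the only open cell in row 8 admitting 3, so r8c6=3.
Step 4. [r7c5∈{1,5,8}] r7c5 is the only open cell in box 8 admitting 8, so r7c5=8.
Step 5. [r3c3∈{5}] only 5 remains possible at r3c3. So r3c3=5.
Step 6. [r4c4∈{1,3,7,8}] across row 4, 8 lands solely at r4c4. So r4c4=8.
Step 7. [r4c5∈{1,3,4}] 1 has one home in row 4: r4c5, so r4c5=1.
Step 8. [r9c5∈{5}] r9c5's peers cover all but 5, so r9c5=5.
Step 9. [r9c6∈{1}] r9c6's peers cover all but 1. So r9c6=1.
Step 10. [r1c5∈{2}] r1c5 has the single candidate 2. So r1c5=2.
Step 11. [r6c5∈{3}] r6c5's peers cover all but 3, so r6c5=3.
Step 12. [r1c6∈{5}] r1c6 has the single candidate 5 ⇒ r1c6=5.
Step 13. [r7c9∈{4,5,6,9}] 6 has one home in row 7: r7c9, so r7c9=6.
Step 14. [r7c8∈{5,9}] box 9 places 9 nowhere but r7c8. So r7c8=9.
Step 15. [r5c8∈{3,5,7}] in col 8, 3 fits only at r5c8 ⇒ r5c8=3.
Step 16. [r5c2∈{7}] only 7 remains possible at r5c2. So r5c2=7.
Step 17. [r6c8∈{5,7}] r6c8 is the only open cell in box 6 admitting 5. So r6c8=5.
Step 18. [r8c8∈{7,8}] r8c8 is the only open cell in col 8 admitting 7, so r8c8=7.
Step 19. [r8c2∈{2}] r8c2 is down to just 2 ⇒ r8c2=2.
Step 20. [r9c7∈{4}] only 4 remains possible at r9c7. So r9c7=4.
Step 21. [r8c9∈{5,8}] r8c9 is the only open cell in row 8 admitting 8, so r8c9=8.
Step 22. [r2c9∈{5,9}] in col 9, 5 fits only at r2c9 ⇒ r2c9=5.
Step 23. [r2c4∈{1,3,9}] r2c4 is the only open cell in row 2 admitting 9, so r2c4=9.
Step 24. [r3c4∈{1,3}] col 4 places 3 nowhere but r3c4 ⇒ r3c4=3.
Step 25. [r3c2∈{1}] only 1 remains possible at r3c2, so r3c2=1.
Step 26. [r3c8∈{8}] only 8 remains possible at r3c8, so r3c8=8.
Step 27. [r2c5∈{6}] r2c5's peers cover all but 6. So r2c5=6.
Step 28. [r5c6∈{4,6}] across row 5, 6 lands solely at r5c6. So r5c6=6.
Step 29. [r9c2∈{9}] only 9 remains possible at r9c2. So r9c2=9.
Step 30. [r7c1∈{1,5}] row 7 places 1 nowhere but r7c1. So r7c1=1.
Step 31. [r7c2∈{4}] r7c2's peers cover all but 4. So r7c2=4.
Step 32. [r4c7∈{7}] only 7 remains possible at r4c7 ⇒ r4c7=7.
Step 33. [r9c1∈{7}] r9c1 is down to just 7 ⇒ r9c1=7.
Step 34. [r6c4∈{7}] r6c4 has the single candidate 7 ⇒ r6c4=7.
Step 35. [r2c2∈{3}] r2c2's peers cover all but 3. So r2c2=3.
Step 36. [r4c9∈{4}] r4c9 is down to just 4, so r4c9=4.
Step 37. [r3c9∈{9}] r3c9's peers cover all but 9. So r3c9=9.
Step 38. [r8c1∈{5}] r8c1 is down to just 5 ⇒ r8c1=5.
Step 39. [r6c1∈{9}] r6c1 has the single candidate 9 ⇒ r6c1=9.
Step 40. [r3c1∈{2}] only 2 remains possible at r3c1, so r3c1=2.
Step 41. [r4c1∈{3}] r4c1's peers cover all but 3. So r4c1=3.
Step 42. [r8c3∈{6}] only 6 remains possible at r8c3 ⇒ r8c3=6.
Step 43. [r3c6∈{4}] nothing but 4 survives at r3c6 ⇒ r3c6=4.
Step 44. [r6c6∈{2}] r6c6's peers cover all but 2 ⇒ r6c6=2.
Step 45. [r5c5∈{4}] r5c5 is down to just 4 ⇒ r5c5=4.
Step 46. [r2c6∈{8}] only 8 remains possible at r2c6. So r2c6=8.
Step 47. [r7c7∈{5}] r7c7 has the single candidate 5 ⇒ r7c7=5.
Step 48. [r2c7∈{2}] r2c7 has the single candidate 2, so r2c7=2.
Step 49. [r5c4∈{5}] nothing but 5 survives at r5c4. So r5c4=5.
Step 50. [r2c8∈{1}] only 1 remains possible at r2c8 ⇒ r2c8=1.
Step 51. [r1c4∈{1}] only 1 remains possible at r1c4, so r1c4=1.

Answer: 6 8 9 1 2 5 3 4 7 / 4 3 7 9 6 8 2 1 5 / 2 1 5 3 7 4 6 8 9 / 3 5 2 8 1 9 7 6 4 / 8 7 1 5 4 6 9 3 2 / 9 6 4 7 3 2 8 5 1 / 1 4 3 2 8 7 5 9 6 / 5 2 6 4 9 3 1 7 8 / 7 9 8 6 5 1 4 2 3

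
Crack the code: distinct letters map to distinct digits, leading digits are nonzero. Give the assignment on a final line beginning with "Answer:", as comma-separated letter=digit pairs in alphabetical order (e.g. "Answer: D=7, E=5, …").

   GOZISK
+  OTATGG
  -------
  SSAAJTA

Step 1. [S] S is the leading digit of a 7-digit sum of two 6-digit numbers; the final carry is exactly 1. So S=1.
Step 2. [col 1: K + G ≡ A (mod 10)] column 1 (K + G ≡ A (mod 10), carry-in 0) doesn't pin A yet; pick A=3 and continue. So A=3.
Step 3. [col 1: K + G ≡ A (mod 10)] K=7 is one option consistent with column 1 (K + G ≡ A (mod 10), carry-in 0) — take it ⇒ K=7.
Step 4. [col 1: K + G ≡ A (mod 10)] column 1: given K=7, A=3, carry-in 0, and digits 1,3,7 already taken and all letters distinct, K+G≡A (mod 10) forces G=6 ⇒ G=6.
Step 5. [col 2: S + G ≡ T (mod 10)] column 2 reads S+G+carry(1)=T with S=1, G=6; with digits 1,3,6,7 already taken and all letters distinct, the only value for T is 8. So T=8.
Step 6. [col 3: I + T ≡ J (mod 10)] no forcing yet in column 3 (carry-in 0); J=0 is free and consistent — try it, so J=0.
Step 7. [col 3: I + T ≡ J (mod 10)] from column 3 (T=8, J=0, carry-in 0, digits 0,1,3,6,7,8 already taken and all letters distinct): I must equal 2 ⇒ I=2.
Step 8. [col 4: Z + A ≡ A (mod 10)] column 4 reads Z+A+carry(1)=A with A=3; with digits 0,1,2,3,6,7,8 already taken and all letters distinct, the only value for Z is 9 ⇒ Z=9.
Step 9. [col 5: O + T ≡ A (mod 10)] column 5: given T=8, A=3, carry-in 1, and digits 0,1,2,3,6,7,8,9 already taken and all letters distinct, O+T≡A (mod 10) forces O=4. So O=4.

Answer: A=3, G=6, I=2, J=0, K=7, O=4, S=1, T=8, Z=9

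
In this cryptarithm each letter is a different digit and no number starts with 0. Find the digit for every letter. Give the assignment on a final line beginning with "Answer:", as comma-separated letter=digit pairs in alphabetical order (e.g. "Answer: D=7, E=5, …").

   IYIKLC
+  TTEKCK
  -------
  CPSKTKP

Step 1. [col 1: C + K ≡ P (mod 10)] P=4 is one option consistent with column 1 (C + K ≡ P (mod 10), carry-in 0) — take it ⇒ P=4.
Step 2. [col 1: C + K ≡ P (mod 10)] no forcing yet in column 1 (carry-in 0); C=1 is free and consistent — try it, so C=1.
Step 3. [col 1: C + K ≡ P (mod 10)] from column 1 (C=1, P=4, carry-in 0, digits 1,4 already taken and all letters distinct): K must equal 3 ⇒ K=3.
Step 4. [col 2: L + C ≡ K (mod 10)] in column 2 we have L+C≡K with carry-in 0; given C=1, K=3 and digits 1,3,4 already taken and all letters distinct, that pins L to 2, so L=2.
Step 5. [col 3: K + K ≡ T (mod 10)] in column 3 we have K+K≡T with carry-in 0; given K=3 and digits 1,2,3,4 already taken and all letters distinct, that pins T to 6. So T=6.
Step 6. [col 4: I + E ≡ K (mod 10)] column 4 (I + E ≡ K (mod 10), carry-in 0) doesn't pin I yet; pick I=8 and continue. So I=8.
Step 7. [col 4: I + E ≡ K (mod 10)] column 4: given I=8, K=3, carry-in 0, and digits 1,2,3,4,6,8 already taken and all letters distinct, I+E≡K (mod 10) forces E=5 ⇒ E=5.
Step 8. [col 5: Y + T ≡ S (mod 10)] column 5 reads Y+T+carry(1)=S with T=6; with digits 1,2,3,4,5,6,8 already taken and all letters distinct, the only value for S is 7 ⇒ S=7.
Step 9. [col 5: Y + T ≡ S (mod 10)] from column 5 (T=6, S=7, carry-in 1, digits 1,2,3,4,5,6,7,8 already taken and all letters distinct): Y must equal 0 ⇒ Y=0.

Answer: C=1, E=5, I=8, K=3, L=2, P=4, S=7, T=6, Y=0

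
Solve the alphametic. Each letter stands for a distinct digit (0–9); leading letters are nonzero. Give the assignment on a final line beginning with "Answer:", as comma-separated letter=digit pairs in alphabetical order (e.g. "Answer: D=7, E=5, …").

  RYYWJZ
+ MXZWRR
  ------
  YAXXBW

Step 1. [col 1: Z + R ≡ W (mod 10)] R=3 is one option consistent with column 1 (Z + R ≡ W (mod 10), carry-in 0) — take it. So R=3.
Step 2. [col 1: Z + R ≡ W (mod 10)] several values work for Z in column 1 (Z + R ≡ W (mod 10), carry-in 0); try Z=2. So Z=2.
Step 3. [col 1: Z + R ≡ W (mod 10)] column 1 reads Z+R+carry(0)=W with Z=2, R=3; with digits 2,3 already taken and all letters distinct, the only value for W is 5, so W=5.
Step 4. [col 2: J + R ≡ B (mod 10)] J=6 is one option consistent with column 2 (J + R ≡ B (mod 10), carry-in 0) — take it ⇒ J=6.
Step 5. [col 2: J + R ≡ B (mod 10)] from column 2 (J=6, R=3, carry-in 0, digits 2,3,5,6 already taken and all letters distinct): B must equal 9 ⇒ B=9.
Step 6. [col 3: W + W ≡ X (mod 10)] column 3 reads W+W+carry(0)=X with W=5; with digits 2,3,5,6,9 already taken and all letters distinct, the only value for X is 0. So X=0.
Step 7. [col 4: Y + Z ≡ X (mod 10)] from column 4 (Z=2, X=0, carry-in 1, digits 0,2,3,5,6,9 already taken and all letters distinct): Y must equal 7, so Y=7.
Step 8. [col 5: Y + X ≡ A (mod 10)] column 5 reads Y+X+carry(1)=A with Y=7, X=0; with digits 0,2,3,5,6,7,9 already taken and all letters distinct, the only value for A is 8, so A=8.
Step 9. [col 6: R + M ≡ Y (mod 10)] from column 6 (R=3, Y=7, carry-in 0, digits 0,2,3,5,6,7,8,9 already taken and all letters distinct): M must equal 4. So M=4.

Answer: A=8, B=9, J=6, M=4, R=3, W=5, X=0, Y=7, Z=2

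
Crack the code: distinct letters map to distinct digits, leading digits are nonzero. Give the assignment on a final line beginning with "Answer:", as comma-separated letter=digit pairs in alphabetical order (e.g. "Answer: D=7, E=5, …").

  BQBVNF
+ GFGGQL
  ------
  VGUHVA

Step 1. [col 1: F + L ≡ A (mod 10)] F=4 is one option consistent with column 1 (F + L ≡ A (mod 10), carry-in 0) — take it ⇒ F=4.
Step 2. [col 1: F + L ≡ A (mod 10)] several values work for L in column 1 (F + L ≡ A (mod 10), carry-in 0); try L=8 ⇒ L=8.
Step 3. [col 1: F + L ≡ A (mod 10)] column 1 reads F+L+carry(0)=A with F=4, L=8; with digits 4,8 already taken and all letters distinct, the only value for A is 2, so A=2.
Step 4. [col 2: N + Q ≡ V (mod 10)] column 2 (N + Q ≡ V (mod 10), carry-in 1) doesn't pin V yet; pick V=9 and continue. So V=9.
Step 5. [col 2: N + Q ≡ V (mod 10)] column 2 (N + Q ≡ V (mod 10), carry-in 1) doesn't pin N yet; pick N=7 and continue. So N=7.
Step 6. [col 2: N + Q ≡ V (mod 10)] in column 2 we have N+Q≡V with carry-in 1; given N=7, V=9 and digits 2,4,7,8,9 already taken and all letters distinct, that pins Q to 1 ⇒ Q=1.
Step 7. [col 3: V + G ≡ H (mod 10)] from column 3 (V=9, carry-in 0, digits 1,2,4,7,8,9 already taken and all letters distinct): G must equal 6, so G=6.
Step 8. [col 3: V + G ≡ H (mod 10)] column 3: given V=9, G=6, carry-in 0, and digits 1,2,4,6,7,8,9 already taken and all letters distinct, V+G≡H (mod 10) forces H=5. So H=5.
Step 9. [col 4: B + G ≡ U (mod 10)] column 4 reads B+G+carry(1)=U with G=6; with digits 1,2,4,5,6,7,8,9 already taken and all letters distinct, the only value for U is 0. So U=0.
Step 10. [col 4: B + G ≡ U (mod 10)] from column 4 (G=6, U=0, carry-in 1, digits 0,1,2,4,5,6,7,8,9 already taken and all letters distinct): B must equal 3 ⇒ B=3.

Answer: A=2, B=3, F=4, G=6, H=5, L=8, N=7, Q=1, U=0, V=9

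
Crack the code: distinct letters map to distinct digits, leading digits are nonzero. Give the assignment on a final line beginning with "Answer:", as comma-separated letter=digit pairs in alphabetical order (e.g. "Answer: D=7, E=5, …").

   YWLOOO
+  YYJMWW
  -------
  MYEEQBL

Step 1. [col 1: O + W ≡ L (mod 10)] column 1 (O + W ≡ L (mod 10), carry-in 0) doesn't pin O yet; pick O=4 and continue ⇒ O=4.
Step 2. [col 1: O + W ≡ L (mod 10)] no forcing yet in column 1 (carry-in 0); L=2 is free and consistent — try it. So L=2.
Step 3. [col 1: O + W ≡ L (mod 10)] from column 1 (O=4, L=2, carry-in 0, digits 2,4 already taken and all letters distinct): W must equal 8. So W=8.
Step 4. [col 2: O + W ≡ B (mod 10)] in column 2 we have O+W≡B with carry-in 1; given O=4, W=8 and digits 2,4,8 already taken and all letters distinct, that pins B to 3. So B=3.
Step 5. [col 3: O + M ≡ Q (mod 10)] M=1 is one option consistent with column 3 (O + M ≡ Q (mod 10), carry-in 1) — take it. So M=1.
Step 6. [col 3: O + M ≡ Q (mod 10)] in column 3 we have O+M≡Q with carry-in 1; given O=4, M=1 and digits 1,2,3,4,8 already taken and all letters distinct, that pins Q to 6, so Q=6.
Step 7. [col 4: L + J ≡ E (mod 10)] no forcing yet in column 4 (carry-in 0); J=5 is free and consistent — try it. So J=5.
Step 8. [col 4: L + J ≡ E (mod 10)] column 4: given L=2, J=5, carry-in 0, and digits 1,2,3,4,5,6,8 already taken and all letters distinct, L+J≡E (mod 10) forces E=7 ⇒ E=7.
Step 9. [col 5: W + Y ≡ E (mod 10)] column 5: given W=8, E=7, carry-in 0, and digits 1,2,3,4,5,6,7,8 already taken and all letters distinct, W+Y≡E (mod 10) forces Y=9, so Y=9.

Answer: B=3, E=7, J=5, L=2, M=1, O=4, Q=6, W=8, Y=9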